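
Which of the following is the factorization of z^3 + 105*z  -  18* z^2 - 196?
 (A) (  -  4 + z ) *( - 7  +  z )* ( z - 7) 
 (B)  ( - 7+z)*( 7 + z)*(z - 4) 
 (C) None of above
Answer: A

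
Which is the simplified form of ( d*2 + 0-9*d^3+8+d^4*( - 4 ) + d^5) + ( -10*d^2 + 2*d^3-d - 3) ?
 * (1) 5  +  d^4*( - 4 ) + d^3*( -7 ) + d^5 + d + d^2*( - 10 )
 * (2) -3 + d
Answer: 1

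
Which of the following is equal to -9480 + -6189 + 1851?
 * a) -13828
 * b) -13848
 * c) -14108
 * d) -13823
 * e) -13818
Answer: e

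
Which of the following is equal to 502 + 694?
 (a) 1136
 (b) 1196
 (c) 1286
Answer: b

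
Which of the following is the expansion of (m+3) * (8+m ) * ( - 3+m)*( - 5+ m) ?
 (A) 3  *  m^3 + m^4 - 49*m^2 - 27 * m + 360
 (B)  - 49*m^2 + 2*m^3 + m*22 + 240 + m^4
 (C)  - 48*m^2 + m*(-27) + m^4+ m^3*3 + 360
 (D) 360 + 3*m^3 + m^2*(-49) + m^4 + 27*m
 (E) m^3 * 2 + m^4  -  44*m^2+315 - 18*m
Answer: A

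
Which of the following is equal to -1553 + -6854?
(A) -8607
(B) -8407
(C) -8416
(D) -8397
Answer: B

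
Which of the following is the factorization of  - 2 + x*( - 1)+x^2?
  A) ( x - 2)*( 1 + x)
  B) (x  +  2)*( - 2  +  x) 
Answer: A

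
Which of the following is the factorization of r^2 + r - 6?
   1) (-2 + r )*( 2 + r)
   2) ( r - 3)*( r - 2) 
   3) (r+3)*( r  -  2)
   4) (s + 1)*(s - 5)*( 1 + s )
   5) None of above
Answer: 3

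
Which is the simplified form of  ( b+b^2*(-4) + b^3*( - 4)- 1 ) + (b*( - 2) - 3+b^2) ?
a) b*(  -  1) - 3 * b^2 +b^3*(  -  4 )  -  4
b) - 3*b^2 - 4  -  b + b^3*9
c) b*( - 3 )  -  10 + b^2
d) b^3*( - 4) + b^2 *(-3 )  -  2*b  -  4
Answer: a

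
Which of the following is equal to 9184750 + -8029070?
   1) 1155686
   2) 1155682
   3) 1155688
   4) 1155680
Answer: 4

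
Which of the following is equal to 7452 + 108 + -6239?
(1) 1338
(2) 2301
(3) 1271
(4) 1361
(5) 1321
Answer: 5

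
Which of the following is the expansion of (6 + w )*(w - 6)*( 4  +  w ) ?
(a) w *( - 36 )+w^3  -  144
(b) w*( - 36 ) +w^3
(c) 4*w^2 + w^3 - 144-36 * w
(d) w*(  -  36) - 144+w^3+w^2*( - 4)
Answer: c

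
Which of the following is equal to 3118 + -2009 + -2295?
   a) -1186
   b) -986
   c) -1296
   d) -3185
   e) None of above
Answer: a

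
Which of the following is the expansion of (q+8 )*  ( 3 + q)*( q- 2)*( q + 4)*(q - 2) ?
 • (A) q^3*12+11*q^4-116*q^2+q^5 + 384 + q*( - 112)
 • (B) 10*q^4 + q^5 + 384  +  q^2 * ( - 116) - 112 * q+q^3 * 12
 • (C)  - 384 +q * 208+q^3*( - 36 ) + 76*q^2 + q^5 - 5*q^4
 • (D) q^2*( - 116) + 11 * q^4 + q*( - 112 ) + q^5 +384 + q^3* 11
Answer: A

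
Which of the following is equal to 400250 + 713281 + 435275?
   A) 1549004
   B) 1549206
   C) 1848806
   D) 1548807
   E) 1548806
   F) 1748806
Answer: E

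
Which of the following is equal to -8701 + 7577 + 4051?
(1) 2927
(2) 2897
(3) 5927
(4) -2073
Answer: 1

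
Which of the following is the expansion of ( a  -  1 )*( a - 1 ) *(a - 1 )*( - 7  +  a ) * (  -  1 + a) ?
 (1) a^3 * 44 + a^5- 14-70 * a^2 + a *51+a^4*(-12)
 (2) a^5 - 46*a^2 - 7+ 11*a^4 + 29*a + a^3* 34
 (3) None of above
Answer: 3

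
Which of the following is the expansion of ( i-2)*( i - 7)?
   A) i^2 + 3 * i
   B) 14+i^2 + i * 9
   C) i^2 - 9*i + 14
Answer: C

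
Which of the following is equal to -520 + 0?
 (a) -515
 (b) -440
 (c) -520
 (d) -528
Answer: c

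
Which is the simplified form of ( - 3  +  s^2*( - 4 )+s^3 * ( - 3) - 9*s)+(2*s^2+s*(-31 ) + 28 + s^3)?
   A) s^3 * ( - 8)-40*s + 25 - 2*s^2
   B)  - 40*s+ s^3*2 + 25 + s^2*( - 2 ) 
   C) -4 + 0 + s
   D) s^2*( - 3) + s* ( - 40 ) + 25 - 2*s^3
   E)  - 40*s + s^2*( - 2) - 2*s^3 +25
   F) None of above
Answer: E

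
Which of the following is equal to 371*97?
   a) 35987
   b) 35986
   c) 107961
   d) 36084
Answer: a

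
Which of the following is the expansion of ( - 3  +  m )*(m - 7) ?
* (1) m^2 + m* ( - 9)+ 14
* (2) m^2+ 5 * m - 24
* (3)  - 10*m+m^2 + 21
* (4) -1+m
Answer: 3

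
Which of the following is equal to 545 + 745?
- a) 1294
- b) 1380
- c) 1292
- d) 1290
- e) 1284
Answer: d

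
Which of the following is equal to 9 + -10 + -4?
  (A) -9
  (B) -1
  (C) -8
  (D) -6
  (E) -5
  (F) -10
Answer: E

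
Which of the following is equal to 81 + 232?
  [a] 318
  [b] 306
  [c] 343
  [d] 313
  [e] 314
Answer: d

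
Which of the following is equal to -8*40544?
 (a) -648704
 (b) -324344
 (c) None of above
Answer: c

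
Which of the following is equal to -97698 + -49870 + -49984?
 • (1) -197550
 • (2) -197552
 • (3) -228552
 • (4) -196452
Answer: 2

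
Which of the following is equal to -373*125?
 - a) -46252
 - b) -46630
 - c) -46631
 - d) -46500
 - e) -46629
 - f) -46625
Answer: f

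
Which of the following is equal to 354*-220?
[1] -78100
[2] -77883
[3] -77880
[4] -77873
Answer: 3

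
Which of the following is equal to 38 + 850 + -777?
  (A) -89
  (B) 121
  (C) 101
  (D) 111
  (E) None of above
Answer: D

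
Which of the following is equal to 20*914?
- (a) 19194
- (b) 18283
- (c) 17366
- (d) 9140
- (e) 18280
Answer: e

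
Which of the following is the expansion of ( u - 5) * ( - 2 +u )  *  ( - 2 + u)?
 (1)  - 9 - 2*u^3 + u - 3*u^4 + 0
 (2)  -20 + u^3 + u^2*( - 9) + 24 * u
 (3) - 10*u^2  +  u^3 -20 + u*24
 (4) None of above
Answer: 2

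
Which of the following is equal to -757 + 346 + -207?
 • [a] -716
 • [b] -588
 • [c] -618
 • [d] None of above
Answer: c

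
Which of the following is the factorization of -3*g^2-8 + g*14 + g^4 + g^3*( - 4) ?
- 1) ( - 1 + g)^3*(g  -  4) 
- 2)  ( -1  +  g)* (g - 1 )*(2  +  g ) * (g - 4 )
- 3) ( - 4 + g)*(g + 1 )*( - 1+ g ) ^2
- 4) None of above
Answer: 2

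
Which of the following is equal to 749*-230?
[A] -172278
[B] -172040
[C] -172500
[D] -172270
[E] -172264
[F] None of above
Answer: D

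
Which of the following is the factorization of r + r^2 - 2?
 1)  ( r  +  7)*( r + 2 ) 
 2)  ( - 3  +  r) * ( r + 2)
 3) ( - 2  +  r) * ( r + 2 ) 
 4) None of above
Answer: 4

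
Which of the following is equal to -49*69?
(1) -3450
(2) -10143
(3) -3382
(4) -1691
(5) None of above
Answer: 5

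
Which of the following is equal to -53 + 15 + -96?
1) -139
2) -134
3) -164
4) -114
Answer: 2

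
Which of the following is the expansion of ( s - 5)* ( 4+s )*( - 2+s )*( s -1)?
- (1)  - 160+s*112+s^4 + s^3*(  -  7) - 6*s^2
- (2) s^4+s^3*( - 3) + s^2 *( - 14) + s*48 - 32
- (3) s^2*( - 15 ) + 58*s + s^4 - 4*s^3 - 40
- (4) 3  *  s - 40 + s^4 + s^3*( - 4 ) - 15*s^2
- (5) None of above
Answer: 3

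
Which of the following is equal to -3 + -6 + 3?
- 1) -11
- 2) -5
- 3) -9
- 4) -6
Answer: 4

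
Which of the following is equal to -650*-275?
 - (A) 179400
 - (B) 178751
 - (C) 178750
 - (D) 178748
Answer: C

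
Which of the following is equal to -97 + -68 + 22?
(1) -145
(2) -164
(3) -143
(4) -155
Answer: 3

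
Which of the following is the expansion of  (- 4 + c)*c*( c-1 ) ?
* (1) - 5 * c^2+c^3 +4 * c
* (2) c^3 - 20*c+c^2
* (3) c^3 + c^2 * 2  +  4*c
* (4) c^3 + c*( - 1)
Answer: 1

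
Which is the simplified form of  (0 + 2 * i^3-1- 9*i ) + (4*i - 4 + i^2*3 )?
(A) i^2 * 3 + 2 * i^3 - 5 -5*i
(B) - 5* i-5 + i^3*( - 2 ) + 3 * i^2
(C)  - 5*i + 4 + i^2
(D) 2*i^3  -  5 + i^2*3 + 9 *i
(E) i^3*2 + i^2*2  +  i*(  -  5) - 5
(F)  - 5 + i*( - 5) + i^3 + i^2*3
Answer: A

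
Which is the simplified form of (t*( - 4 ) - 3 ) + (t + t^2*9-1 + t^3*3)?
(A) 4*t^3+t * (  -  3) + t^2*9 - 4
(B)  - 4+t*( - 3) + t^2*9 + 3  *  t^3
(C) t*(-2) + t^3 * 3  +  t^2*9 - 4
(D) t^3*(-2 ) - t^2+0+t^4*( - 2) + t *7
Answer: B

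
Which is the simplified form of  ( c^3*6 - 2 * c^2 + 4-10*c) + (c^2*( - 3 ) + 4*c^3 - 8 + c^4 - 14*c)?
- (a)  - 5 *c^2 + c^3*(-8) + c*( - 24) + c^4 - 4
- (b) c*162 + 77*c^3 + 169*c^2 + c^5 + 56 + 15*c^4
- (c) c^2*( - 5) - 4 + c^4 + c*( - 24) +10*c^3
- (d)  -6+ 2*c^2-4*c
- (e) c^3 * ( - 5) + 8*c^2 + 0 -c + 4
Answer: c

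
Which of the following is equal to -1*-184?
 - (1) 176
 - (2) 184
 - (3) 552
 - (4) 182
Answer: 2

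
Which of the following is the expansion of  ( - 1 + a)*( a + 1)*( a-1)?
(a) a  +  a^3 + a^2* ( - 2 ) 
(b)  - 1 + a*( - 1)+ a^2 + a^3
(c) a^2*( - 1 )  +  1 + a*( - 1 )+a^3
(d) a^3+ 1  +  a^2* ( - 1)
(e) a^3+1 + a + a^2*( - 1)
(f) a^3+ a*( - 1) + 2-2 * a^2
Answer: c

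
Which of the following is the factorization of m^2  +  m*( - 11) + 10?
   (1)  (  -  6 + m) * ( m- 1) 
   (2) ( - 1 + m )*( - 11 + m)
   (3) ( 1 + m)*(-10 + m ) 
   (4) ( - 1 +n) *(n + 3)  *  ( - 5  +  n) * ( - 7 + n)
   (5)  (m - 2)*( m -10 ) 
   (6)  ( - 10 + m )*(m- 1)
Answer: 6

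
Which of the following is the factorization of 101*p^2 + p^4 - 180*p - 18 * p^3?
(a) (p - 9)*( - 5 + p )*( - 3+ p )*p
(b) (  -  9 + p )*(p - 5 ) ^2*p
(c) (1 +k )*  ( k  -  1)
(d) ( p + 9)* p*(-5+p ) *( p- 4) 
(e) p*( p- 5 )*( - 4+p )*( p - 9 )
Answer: e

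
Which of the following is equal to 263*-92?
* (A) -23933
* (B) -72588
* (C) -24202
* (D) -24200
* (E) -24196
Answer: E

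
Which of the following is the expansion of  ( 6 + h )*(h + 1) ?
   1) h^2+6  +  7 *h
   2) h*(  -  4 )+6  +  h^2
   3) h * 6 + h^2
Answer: 1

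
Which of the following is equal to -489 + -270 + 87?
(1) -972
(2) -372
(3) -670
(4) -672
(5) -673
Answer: 4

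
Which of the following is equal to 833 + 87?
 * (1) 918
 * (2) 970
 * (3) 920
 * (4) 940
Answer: 3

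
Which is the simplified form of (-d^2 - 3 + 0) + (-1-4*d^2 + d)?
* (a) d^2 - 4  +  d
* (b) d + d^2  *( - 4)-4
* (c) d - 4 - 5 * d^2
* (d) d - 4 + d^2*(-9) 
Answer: c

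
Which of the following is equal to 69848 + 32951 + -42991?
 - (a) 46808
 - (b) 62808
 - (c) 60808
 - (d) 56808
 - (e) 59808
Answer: e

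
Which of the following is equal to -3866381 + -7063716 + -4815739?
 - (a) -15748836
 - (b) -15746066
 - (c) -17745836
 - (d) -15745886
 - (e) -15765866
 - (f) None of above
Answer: f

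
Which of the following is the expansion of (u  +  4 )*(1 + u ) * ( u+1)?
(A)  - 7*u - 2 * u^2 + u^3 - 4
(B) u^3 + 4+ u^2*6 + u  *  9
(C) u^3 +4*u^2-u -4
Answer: B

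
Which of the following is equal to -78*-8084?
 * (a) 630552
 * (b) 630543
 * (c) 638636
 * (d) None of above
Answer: a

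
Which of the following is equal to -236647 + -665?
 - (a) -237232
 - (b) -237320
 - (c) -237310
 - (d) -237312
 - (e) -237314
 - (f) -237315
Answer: d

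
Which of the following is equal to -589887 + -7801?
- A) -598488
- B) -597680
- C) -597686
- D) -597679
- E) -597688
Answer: E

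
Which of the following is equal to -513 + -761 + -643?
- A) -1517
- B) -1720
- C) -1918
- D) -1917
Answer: D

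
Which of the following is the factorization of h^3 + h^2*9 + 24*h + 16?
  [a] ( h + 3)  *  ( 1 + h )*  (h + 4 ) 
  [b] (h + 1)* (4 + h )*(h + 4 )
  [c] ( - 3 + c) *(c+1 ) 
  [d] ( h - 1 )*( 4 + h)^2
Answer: b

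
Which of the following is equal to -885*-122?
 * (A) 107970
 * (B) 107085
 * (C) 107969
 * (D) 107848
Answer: A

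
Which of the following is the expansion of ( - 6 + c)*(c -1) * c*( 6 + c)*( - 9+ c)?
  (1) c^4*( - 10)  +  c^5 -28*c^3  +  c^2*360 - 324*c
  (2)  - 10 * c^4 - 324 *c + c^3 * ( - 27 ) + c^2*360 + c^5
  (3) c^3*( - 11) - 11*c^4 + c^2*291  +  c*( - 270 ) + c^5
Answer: 2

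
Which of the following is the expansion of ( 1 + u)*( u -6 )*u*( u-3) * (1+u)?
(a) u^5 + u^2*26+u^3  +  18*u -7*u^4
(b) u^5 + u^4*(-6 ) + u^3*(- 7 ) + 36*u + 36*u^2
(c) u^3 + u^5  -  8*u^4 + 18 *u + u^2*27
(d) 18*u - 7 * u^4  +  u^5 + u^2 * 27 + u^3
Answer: d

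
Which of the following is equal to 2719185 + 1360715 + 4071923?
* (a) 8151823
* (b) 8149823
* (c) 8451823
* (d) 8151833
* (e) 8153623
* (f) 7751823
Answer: a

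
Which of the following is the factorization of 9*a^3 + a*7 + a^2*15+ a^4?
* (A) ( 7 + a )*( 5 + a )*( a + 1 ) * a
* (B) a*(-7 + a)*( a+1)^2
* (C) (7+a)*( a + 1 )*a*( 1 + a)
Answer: C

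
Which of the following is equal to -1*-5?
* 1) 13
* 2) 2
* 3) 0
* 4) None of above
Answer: 4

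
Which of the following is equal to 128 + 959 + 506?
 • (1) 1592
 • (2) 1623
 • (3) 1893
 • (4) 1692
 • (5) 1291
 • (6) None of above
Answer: 6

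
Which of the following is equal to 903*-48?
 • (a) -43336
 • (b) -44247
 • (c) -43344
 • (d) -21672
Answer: c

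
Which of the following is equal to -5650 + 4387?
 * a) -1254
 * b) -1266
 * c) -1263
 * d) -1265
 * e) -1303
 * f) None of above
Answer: c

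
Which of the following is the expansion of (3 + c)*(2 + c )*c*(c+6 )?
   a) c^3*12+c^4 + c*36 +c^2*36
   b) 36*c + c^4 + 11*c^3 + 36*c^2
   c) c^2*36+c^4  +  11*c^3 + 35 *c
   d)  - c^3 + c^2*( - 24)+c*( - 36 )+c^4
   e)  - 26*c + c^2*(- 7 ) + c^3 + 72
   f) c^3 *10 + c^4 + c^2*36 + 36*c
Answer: b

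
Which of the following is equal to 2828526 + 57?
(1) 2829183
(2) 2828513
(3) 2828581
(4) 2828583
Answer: 4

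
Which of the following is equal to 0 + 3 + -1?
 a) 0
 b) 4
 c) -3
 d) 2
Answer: d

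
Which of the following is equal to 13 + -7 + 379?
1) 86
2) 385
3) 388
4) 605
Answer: 2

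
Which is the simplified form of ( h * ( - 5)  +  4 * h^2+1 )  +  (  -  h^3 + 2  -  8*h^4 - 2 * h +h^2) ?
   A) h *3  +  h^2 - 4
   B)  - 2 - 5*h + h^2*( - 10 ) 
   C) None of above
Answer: C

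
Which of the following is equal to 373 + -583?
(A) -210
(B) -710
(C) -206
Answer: A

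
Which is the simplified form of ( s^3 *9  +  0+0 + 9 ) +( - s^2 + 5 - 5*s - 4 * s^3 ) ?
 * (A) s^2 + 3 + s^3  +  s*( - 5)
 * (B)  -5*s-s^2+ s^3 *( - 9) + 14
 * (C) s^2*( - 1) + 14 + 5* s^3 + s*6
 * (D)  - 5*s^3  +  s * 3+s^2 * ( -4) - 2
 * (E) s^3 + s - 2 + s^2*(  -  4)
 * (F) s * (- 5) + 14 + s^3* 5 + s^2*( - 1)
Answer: F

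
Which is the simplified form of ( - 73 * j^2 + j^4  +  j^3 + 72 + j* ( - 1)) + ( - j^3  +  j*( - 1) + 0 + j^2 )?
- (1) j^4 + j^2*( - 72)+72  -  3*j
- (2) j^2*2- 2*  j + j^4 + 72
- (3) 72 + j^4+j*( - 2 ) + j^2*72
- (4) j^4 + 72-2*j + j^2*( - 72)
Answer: 4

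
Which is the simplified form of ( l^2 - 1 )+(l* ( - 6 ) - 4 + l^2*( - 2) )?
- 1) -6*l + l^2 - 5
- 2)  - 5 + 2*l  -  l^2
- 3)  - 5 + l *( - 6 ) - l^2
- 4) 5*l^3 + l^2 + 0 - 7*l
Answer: 3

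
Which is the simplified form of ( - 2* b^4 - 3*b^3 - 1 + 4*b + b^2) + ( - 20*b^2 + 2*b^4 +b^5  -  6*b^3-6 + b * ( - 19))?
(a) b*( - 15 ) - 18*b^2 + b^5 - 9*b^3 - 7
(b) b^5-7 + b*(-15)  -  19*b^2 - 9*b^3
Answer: b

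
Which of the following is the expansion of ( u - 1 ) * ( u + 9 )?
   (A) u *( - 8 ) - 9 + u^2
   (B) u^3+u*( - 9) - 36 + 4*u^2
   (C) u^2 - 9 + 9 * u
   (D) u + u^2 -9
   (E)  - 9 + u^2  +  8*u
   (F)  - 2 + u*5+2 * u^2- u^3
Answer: E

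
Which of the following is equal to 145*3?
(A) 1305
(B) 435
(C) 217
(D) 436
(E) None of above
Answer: B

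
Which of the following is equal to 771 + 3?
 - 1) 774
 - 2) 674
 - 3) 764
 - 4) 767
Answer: 1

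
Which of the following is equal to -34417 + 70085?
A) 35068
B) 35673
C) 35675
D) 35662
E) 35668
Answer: E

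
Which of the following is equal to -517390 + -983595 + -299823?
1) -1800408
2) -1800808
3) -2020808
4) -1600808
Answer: 2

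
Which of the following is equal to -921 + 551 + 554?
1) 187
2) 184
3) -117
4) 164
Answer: 2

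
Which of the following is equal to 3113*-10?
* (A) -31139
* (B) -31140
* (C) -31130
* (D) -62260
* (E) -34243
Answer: C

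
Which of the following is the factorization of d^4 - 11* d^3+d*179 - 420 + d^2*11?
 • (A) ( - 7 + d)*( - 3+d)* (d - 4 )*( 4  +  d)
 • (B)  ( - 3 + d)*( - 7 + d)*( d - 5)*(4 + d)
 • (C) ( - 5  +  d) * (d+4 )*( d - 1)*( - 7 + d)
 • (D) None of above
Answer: B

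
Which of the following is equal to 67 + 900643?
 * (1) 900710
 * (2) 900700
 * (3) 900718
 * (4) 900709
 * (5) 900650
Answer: 1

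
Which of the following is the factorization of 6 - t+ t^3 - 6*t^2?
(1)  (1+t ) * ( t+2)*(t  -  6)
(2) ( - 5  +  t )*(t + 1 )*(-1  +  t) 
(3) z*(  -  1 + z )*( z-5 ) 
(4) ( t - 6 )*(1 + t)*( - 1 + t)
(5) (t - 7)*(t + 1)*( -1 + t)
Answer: 4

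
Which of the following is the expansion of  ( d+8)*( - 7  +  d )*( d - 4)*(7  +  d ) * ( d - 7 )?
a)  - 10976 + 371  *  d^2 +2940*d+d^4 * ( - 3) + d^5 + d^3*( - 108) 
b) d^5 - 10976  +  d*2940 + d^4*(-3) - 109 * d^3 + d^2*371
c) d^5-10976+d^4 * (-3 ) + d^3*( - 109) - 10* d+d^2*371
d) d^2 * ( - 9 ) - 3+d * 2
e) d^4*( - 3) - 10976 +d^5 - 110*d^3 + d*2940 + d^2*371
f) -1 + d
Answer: b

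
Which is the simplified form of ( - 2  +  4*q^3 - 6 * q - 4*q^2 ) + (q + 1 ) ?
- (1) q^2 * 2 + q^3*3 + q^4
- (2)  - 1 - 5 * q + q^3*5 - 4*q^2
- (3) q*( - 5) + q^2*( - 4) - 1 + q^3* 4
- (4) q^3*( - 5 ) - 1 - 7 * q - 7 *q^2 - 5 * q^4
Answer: 3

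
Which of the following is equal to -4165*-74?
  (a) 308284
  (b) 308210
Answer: b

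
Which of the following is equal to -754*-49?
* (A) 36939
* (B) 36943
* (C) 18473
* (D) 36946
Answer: D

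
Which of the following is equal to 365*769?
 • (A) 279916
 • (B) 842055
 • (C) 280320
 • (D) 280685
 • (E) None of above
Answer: D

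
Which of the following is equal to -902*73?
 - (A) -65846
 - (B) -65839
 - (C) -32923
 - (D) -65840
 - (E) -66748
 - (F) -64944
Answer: A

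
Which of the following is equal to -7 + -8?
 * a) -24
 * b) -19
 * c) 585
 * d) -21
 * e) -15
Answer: e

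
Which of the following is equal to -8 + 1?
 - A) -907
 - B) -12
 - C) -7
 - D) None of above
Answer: C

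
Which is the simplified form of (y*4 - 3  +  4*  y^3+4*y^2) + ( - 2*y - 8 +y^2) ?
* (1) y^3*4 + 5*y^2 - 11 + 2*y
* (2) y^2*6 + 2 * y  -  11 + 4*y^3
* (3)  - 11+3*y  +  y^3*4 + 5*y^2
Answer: 1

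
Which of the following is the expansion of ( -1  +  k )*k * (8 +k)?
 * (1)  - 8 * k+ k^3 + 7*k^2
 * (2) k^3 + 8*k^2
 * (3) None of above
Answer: 1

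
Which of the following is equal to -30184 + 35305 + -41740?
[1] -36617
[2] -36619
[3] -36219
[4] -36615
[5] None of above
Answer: 2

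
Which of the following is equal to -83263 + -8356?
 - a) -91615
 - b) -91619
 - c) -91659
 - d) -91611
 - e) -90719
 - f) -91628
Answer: b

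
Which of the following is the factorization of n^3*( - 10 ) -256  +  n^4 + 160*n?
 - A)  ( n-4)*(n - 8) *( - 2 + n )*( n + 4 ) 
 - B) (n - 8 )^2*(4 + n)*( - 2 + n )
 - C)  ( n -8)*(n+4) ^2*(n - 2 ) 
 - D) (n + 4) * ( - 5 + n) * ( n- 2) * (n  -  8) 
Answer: A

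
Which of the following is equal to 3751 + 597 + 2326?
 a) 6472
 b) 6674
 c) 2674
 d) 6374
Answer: b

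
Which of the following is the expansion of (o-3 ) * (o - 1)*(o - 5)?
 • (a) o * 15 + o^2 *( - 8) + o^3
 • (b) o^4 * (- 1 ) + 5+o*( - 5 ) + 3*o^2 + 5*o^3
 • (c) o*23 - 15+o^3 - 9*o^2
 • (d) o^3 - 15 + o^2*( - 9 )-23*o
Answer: c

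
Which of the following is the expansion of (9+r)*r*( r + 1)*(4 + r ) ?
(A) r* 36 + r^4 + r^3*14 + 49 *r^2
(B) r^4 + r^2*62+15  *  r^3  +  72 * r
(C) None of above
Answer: A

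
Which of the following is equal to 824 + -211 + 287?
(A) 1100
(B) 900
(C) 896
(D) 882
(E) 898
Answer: B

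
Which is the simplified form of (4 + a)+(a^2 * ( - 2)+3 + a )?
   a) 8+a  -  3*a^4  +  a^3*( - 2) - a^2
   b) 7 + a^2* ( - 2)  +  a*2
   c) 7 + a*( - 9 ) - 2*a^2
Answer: b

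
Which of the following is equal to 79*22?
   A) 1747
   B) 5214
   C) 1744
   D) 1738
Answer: D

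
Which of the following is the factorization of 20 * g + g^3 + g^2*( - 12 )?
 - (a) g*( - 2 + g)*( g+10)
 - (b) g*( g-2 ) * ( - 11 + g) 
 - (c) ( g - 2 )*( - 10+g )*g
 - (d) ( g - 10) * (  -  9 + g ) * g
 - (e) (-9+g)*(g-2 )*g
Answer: c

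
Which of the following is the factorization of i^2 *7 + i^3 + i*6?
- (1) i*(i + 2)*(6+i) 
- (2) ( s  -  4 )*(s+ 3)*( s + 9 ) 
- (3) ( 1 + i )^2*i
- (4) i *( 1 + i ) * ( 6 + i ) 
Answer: 4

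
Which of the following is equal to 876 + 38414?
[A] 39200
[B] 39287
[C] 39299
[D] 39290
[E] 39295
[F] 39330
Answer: D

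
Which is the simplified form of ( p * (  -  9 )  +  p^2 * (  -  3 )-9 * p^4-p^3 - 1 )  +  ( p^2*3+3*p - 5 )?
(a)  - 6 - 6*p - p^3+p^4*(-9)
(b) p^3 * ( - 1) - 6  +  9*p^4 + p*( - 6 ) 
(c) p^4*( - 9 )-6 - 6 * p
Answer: a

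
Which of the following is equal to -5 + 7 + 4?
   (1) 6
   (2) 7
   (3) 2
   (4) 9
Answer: 1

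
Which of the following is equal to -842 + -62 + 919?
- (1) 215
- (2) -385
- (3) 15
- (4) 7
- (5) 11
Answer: 3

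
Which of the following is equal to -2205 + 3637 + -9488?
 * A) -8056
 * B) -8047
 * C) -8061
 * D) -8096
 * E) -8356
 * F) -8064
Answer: A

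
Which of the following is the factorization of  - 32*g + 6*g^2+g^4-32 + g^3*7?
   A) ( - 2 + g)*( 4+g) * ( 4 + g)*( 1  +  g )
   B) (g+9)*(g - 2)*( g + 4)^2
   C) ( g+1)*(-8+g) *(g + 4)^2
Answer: A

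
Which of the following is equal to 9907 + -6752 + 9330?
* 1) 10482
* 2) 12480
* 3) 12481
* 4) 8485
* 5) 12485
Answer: 5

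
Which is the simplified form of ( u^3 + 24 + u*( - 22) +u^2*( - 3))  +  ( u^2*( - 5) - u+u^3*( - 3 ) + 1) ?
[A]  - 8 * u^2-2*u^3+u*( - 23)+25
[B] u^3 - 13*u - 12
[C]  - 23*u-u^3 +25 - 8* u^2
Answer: A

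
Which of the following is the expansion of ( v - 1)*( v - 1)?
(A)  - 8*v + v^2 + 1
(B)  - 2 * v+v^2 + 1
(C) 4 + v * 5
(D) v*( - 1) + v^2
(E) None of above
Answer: B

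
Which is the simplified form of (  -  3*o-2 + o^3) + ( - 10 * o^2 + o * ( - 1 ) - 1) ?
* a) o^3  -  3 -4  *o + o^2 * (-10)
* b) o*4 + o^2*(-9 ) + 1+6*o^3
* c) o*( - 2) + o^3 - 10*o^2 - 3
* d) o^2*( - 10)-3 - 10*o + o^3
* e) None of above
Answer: a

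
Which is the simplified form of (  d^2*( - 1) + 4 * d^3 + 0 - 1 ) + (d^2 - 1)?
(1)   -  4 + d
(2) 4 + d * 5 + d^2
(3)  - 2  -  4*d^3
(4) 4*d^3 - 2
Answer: 4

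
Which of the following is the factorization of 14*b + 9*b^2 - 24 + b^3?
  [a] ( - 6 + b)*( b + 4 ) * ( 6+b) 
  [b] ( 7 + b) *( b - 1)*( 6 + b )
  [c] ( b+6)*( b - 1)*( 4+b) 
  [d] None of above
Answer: c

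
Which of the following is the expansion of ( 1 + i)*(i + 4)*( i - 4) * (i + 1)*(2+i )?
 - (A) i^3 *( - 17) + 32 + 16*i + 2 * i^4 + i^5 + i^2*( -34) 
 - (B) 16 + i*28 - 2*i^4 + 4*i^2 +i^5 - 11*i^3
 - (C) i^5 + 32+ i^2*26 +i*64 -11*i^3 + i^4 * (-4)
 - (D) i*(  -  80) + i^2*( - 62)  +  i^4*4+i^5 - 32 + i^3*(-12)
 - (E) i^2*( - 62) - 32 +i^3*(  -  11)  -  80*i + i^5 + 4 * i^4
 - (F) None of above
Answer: E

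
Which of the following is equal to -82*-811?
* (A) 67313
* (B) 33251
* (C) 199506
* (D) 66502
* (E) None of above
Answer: D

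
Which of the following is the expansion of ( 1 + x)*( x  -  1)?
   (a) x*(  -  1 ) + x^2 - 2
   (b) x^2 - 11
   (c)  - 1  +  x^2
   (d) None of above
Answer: c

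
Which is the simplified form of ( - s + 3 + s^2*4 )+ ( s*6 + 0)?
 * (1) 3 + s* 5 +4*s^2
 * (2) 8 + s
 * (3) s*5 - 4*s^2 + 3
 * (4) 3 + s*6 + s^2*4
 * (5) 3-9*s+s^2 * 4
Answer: 1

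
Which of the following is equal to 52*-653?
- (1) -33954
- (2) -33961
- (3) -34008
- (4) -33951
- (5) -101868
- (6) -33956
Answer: 6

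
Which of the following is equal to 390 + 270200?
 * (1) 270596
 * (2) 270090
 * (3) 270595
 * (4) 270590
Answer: 4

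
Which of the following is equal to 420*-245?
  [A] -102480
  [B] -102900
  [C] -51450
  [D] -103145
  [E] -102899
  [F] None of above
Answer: B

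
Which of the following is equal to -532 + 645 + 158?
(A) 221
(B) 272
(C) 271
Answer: C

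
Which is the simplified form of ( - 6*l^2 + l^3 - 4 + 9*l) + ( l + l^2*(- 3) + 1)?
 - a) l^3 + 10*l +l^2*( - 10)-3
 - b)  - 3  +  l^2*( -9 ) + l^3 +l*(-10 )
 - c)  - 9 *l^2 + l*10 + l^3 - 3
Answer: c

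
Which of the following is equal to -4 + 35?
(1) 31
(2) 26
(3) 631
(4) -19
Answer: 1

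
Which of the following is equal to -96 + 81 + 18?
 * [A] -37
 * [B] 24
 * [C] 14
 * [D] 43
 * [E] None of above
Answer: E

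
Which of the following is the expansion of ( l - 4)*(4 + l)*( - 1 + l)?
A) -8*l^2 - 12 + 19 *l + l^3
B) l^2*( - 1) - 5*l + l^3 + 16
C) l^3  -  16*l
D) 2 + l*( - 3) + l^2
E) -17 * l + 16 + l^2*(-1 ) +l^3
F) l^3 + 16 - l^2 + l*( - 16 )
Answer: F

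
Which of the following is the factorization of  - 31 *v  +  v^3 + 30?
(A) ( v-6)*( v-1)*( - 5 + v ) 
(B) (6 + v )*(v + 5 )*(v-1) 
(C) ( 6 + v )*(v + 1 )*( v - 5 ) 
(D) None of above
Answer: D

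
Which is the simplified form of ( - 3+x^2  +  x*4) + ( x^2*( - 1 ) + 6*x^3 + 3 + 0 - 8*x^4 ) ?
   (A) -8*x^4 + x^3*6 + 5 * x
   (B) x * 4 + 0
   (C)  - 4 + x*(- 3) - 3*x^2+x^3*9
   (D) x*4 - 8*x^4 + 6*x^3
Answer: D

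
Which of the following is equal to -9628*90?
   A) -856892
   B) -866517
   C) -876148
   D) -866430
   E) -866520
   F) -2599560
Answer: E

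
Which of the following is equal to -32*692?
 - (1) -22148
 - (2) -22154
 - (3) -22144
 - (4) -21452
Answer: 3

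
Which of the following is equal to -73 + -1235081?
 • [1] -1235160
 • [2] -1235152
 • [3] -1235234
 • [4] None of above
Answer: 4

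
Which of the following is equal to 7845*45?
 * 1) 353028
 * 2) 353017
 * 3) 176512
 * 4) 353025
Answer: 4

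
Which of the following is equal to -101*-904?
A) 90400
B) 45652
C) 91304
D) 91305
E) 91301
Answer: C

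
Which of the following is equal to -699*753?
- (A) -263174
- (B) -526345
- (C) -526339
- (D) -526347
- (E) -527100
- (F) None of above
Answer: D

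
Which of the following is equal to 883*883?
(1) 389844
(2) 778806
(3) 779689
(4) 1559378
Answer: 3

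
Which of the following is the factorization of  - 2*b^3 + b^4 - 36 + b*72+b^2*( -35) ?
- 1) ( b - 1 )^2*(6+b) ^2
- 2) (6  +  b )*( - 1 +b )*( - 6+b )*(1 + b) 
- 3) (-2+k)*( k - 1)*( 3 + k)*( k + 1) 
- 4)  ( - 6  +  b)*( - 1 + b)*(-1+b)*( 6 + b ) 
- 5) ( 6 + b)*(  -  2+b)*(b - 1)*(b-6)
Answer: 4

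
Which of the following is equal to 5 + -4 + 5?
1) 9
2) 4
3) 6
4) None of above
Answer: 3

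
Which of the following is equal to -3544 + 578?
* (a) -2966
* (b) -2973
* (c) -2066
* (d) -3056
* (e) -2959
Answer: a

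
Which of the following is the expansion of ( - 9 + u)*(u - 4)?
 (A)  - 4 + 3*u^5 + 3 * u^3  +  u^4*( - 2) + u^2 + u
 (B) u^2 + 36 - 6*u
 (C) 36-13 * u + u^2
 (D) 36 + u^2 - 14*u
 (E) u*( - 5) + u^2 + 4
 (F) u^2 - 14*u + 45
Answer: C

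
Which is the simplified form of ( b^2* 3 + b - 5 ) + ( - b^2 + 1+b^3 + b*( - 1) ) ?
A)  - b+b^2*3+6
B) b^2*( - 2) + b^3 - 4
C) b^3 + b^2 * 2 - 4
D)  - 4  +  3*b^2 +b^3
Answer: C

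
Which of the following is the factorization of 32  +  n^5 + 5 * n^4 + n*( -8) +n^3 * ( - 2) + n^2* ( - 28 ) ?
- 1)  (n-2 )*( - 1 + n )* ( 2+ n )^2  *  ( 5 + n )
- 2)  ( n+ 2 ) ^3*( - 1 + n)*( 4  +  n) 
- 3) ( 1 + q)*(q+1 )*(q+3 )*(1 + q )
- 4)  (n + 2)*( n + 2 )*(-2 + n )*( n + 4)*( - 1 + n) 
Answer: 4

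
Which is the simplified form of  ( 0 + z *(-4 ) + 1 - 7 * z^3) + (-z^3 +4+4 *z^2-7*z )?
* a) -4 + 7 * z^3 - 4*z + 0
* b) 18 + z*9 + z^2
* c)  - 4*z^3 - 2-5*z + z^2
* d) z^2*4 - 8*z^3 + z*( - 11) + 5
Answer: d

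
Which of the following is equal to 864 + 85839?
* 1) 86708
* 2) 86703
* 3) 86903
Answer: 2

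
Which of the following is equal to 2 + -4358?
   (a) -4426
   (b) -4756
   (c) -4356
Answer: c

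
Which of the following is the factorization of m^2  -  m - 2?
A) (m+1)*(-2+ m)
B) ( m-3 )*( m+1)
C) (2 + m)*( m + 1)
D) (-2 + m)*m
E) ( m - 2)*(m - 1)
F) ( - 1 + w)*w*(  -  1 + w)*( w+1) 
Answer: A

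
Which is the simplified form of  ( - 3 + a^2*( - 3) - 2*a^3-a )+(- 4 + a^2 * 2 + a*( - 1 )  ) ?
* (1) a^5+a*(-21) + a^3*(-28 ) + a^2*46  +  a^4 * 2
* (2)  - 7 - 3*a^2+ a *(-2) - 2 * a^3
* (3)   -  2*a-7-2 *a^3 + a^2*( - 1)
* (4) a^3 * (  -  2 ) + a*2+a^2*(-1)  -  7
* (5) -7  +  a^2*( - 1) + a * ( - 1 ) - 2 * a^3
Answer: 3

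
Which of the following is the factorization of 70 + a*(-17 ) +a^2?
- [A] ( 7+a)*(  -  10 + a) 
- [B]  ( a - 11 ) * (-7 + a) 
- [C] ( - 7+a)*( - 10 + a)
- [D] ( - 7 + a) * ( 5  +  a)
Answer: C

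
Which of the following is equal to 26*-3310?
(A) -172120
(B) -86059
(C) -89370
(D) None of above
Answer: D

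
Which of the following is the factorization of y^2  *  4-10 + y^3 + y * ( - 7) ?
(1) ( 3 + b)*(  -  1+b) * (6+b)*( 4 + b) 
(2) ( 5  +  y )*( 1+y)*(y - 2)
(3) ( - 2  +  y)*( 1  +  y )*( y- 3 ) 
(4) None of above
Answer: 2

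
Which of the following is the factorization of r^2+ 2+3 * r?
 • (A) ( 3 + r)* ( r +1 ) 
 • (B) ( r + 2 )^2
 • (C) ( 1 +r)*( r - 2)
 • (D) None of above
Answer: D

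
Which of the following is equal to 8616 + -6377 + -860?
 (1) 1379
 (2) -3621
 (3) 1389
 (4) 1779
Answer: 1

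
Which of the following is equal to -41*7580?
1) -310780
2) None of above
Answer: 1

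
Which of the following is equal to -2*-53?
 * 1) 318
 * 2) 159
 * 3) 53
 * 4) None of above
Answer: 4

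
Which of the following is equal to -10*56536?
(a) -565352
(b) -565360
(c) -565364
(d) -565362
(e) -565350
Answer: b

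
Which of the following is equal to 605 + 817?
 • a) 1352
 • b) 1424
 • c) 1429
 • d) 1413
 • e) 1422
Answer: e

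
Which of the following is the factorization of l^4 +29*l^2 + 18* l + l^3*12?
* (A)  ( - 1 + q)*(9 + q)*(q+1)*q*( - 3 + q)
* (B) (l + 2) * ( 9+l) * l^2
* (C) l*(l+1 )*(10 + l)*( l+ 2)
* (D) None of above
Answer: D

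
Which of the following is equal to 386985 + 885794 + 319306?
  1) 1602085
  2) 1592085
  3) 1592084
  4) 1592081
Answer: 2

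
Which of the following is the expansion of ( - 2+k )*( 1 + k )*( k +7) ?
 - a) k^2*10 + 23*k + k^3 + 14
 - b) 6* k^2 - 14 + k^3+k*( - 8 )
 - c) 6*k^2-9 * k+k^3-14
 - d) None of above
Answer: c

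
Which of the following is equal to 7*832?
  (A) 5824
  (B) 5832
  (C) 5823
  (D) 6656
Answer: A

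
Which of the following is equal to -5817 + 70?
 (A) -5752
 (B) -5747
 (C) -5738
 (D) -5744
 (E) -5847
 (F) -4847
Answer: B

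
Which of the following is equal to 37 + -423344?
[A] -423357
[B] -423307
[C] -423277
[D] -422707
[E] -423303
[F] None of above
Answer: B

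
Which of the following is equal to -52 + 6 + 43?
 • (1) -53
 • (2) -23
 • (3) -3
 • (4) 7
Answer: 3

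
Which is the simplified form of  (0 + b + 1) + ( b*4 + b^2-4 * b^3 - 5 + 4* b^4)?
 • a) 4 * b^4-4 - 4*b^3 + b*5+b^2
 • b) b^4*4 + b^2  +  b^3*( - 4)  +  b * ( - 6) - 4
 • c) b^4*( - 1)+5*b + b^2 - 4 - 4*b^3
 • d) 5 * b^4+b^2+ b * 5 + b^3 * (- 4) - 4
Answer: a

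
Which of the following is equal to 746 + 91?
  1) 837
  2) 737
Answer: 1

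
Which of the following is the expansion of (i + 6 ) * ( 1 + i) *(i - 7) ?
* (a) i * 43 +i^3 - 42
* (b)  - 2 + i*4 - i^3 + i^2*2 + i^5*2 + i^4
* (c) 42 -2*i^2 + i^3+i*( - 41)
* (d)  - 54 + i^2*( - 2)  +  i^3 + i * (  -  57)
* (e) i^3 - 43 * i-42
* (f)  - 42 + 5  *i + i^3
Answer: e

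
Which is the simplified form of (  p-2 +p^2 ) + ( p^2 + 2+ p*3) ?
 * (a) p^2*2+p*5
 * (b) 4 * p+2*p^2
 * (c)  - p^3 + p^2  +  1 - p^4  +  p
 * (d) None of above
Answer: b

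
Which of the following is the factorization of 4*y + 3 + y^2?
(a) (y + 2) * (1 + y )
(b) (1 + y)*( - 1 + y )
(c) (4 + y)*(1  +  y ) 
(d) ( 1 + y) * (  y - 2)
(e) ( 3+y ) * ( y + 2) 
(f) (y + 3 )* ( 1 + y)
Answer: f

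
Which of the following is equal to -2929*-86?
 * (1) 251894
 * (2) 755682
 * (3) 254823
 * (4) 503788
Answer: 1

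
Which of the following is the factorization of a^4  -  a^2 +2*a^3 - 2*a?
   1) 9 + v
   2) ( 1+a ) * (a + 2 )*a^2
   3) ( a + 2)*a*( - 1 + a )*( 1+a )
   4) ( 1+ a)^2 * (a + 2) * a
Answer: 3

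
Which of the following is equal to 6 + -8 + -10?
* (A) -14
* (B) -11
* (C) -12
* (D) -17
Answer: C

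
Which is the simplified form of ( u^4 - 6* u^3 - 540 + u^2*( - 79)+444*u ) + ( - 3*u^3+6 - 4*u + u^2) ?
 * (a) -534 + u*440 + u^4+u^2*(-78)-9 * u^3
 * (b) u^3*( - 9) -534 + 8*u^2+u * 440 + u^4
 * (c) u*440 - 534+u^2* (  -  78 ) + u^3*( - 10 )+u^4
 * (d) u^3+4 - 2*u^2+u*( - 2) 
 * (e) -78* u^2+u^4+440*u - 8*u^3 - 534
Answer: a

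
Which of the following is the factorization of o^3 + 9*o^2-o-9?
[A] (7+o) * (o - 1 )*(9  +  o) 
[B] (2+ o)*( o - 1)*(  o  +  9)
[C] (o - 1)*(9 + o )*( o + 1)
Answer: C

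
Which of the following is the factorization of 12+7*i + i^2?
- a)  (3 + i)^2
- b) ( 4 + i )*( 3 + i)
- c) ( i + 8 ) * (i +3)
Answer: b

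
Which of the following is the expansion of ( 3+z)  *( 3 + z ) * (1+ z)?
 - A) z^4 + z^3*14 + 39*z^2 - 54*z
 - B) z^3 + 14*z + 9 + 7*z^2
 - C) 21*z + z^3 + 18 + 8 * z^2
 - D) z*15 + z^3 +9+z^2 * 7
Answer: D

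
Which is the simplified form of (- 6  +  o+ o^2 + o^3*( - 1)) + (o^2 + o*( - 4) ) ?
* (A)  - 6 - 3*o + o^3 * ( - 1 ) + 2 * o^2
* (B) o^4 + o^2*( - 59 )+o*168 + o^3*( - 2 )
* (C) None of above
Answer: A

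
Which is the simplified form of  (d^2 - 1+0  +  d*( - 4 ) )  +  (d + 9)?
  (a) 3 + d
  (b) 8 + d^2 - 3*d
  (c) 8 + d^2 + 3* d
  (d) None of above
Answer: b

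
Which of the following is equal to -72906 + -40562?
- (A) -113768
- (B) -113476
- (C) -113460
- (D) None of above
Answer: D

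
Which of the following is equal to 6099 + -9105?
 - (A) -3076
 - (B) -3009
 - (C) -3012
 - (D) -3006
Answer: D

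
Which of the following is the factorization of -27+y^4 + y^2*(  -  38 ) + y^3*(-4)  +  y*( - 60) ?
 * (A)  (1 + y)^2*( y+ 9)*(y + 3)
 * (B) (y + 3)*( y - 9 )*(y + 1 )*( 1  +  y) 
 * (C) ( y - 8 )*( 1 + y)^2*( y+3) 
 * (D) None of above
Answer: B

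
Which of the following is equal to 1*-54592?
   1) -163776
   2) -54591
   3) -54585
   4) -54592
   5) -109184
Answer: 4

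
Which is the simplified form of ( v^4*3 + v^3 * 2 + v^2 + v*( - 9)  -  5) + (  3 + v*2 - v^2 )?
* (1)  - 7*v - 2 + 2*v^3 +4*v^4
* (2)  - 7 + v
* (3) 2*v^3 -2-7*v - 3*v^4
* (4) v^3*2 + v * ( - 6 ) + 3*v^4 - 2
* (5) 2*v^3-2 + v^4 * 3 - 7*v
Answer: 5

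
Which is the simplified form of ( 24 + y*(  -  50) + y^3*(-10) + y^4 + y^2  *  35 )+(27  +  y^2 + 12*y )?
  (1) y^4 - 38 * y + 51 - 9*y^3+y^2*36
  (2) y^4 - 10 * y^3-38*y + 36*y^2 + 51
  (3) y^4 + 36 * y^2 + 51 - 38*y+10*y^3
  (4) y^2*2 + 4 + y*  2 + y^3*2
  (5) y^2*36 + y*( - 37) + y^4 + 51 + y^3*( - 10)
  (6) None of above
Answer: 2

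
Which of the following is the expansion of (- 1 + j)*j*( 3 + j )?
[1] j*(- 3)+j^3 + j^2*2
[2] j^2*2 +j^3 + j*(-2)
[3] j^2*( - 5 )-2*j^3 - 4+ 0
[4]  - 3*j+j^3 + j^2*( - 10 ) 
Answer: 1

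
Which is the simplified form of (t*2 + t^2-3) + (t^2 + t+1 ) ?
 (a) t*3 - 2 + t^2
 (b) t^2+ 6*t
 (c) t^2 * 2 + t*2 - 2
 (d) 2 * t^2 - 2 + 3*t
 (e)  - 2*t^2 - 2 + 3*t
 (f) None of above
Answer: d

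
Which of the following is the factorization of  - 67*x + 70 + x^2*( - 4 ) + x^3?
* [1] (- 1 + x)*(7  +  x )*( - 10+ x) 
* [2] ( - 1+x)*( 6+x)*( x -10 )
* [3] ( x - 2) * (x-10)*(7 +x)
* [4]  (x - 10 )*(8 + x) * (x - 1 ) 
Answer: 1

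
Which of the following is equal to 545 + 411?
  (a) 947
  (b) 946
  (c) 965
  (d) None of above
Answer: d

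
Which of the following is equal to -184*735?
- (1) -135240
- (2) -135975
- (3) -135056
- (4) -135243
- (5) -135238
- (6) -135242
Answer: 1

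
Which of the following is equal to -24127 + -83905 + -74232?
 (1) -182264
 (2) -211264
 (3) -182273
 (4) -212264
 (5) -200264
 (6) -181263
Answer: 1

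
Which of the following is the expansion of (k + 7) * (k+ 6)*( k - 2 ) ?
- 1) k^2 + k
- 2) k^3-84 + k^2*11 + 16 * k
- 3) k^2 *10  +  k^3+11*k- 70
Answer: 2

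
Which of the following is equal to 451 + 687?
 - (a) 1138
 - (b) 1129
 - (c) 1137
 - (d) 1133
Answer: a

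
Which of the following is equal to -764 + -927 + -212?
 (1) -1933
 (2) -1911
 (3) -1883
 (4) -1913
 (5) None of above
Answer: 5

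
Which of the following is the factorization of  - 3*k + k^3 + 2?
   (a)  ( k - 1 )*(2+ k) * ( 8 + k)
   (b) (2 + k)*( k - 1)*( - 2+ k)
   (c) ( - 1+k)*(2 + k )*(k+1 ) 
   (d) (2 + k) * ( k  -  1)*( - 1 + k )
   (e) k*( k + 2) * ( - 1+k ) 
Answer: d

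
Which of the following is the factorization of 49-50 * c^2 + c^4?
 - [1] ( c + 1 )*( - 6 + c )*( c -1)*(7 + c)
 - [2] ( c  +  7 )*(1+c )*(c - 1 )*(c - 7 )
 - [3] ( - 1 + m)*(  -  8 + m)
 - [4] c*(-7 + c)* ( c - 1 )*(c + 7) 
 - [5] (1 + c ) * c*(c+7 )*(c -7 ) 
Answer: 2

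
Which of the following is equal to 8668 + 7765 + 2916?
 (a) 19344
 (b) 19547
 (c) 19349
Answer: c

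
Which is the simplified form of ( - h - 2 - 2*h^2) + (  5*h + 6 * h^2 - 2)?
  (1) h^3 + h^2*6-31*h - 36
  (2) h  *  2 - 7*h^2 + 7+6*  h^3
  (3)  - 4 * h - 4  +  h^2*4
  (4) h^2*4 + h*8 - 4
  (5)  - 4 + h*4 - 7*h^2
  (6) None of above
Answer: 6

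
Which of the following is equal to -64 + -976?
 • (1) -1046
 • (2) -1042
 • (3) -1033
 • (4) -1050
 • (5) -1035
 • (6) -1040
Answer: 6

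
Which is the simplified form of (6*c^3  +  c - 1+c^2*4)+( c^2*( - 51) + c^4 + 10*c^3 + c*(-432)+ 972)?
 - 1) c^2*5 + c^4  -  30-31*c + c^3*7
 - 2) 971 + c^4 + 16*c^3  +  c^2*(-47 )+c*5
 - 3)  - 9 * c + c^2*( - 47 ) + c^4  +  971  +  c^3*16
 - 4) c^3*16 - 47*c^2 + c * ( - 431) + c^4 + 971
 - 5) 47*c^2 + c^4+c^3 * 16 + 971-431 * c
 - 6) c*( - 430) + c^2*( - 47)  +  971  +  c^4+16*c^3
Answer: 4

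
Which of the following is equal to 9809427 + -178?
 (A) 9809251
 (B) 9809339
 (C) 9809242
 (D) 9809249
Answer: D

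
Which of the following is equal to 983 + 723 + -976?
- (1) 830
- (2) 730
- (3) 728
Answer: 2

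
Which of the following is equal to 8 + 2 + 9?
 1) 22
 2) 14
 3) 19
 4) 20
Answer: 3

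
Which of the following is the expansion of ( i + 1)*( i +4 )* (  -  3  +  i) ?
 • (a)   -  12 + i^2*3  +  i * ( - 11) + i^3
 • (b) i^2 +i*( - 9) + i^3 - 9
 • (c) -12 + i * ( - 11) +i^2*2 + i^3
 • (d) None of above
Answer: c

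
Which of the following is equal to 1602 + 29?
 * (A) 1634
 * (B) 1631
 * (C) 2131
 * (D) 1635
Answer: B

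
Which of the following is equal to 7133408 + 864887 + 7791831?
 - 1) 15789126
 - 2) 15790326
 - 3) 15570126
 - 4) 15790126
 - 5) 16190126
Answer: 4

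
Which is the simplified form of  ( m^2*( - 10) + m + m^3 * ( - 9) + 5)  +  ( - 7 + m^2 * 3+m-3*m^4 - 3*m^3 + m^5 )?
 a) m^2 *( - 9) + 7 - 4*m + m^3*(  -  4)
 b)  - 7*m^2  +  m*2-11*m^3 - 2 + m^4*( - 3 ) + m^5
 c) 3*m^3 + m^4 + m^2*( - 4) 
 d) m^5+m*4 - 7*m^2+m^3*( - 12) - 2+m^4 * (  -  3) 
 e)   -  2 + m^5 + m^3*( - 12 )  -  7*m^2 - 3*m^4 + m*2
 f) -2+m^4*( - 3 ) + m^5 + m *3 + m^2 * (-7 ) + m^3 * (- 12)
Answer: e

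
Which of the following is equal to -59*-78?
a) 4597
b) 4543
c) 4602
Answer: c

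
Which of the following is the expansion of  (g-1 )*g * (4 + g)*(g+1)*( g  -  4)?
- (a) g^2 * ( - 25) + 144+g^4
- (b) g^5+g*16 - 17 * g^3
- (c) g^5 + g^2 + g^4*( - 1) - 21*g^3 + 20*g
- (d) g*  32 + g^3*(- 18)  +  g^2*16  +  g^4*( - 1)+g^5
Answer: b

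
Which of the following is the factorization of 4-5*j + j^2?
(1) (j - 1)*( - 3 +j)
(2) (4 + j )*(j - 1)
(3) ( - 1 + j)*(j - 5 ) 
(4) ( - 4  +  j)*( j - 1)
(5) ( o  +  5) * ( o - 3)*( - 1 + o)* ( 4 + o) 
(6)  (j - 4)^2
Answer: 4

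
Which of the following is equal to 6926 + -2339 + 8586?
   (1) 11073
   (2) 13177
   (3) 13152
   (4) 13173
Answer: 4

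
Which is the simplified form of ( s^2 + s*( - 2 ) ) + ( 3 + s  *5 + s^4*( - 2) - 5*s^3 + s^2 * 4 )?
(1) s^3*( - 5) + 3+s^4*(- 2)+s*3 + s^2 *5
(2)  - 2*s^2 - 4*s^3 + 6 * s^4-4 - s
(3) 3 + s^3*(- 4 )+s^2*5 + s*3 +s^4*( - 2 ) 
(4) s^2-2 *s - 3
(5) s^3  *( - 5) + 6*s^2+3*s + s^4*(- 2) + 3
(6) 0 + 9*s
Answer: 1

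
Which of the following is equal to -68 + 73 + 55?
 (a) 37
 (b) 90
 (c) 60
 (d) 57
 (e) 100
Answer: c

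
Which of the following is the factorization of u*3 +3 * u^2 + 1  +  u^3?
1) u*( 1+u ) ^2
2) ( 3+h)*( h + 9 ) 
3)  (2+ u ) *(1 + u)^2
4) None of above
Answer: 4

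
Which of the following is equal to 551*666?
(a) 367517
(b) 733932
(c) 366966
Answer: c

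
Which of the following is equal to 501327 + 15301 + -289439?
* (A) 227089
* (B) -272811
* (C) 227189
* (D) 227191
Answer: C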